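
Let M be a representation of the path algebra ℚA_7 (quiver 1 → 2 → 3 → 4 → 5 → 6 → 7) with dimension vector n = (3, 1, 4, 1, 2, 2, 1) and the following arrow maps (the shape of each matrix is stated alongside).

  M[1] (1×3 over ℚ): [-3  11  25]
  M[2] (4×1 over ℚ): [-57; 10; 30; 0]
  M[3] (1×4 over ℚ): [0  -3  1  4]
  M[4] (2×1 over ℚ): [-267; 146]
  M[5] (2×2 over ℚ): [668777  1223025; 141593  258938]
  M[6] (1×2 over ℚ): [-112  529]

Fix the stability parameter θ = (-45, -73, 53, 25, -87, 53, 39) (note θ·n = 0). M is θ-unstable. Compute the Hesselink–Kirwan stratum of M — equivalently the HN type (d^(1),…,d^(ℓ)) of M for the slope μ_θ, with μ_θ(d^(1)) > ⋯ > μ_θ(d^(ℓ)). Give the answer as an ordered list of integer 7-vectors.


Barcode: M ≅ I[1,1]^2, I[1,3], I[3,3]^2, I[3,7], I[5,6]. HN layers by μ_θ (6 steps, strictly decreasing):
  μ^(1)=53; μ^(2)=46; μ^(3)=-3; μ^(4)=-45; μ^(5)=-59; μ^(6)=-87

((0, 0, 3, 0, 0, 1, 0); (0, 0, 0, 0, 0, 1, 1); (0, 0, 1, 1, 1, 0, 0); (2, 0, 0, 0, 0, 0, 0); (1, 1, 0, 0, 0, 0, 0); (0, 0, 0, 0, 1, 0, 0))


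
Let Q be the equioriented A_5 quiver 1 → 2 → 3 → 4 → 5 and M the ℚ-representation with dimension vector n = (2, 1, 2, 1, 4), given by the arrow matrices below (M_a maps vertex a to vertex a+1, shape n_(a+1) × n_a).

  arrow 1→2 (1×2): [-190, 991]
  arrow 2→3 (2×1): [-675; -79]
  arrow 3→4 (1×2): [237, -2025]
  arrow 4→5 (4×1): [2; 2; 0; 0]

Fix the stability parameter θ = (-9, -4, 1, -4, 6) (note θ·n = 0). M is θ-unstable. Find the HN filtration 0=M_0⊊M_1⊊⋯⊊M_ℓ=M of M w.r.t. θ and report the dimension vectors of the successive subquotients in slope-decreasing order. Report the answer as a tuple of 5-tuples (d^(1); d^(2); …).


Via rank(M_{q-1}∘⋯∘M_p): M ≅ I[1,1], I[1,3], I[3,5], I[5,5]^3.
μ_θ-semistable layers: μ^(1)=6; μ^(2)=1; μ^(3)=-3/2; μ^(4)=-4; μ^(5)=-9

((0, 0, 0, 0, 4); (0, 0, 1, 0, 0); (0, 0, 1, 1, 0); (0, 1, 0, 0, 0); (2, 0, 0, 0, 0))


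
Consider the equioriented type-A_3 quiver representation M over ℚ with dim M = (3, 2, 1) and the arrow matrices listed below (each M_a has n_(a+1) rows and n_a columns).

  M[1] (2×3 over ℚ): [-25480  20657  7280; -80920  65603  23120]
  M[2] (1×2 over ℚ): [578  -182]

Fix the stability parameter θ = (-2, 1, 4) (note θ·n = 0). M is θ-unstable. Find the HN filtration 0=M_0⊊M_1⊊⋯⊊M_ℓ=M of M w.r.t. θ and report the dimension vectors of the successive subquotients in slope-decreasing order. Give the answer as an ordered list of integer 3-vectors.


Interval decomposition of M: I[1,1]^2, I[1,2], I[2,3].
HN type (ℓ=3): μ^(1)=4; μ^(2)=1; μ^(3)=-2

((0, 0, 1); (0, 2, 0); (3, 0, 0))


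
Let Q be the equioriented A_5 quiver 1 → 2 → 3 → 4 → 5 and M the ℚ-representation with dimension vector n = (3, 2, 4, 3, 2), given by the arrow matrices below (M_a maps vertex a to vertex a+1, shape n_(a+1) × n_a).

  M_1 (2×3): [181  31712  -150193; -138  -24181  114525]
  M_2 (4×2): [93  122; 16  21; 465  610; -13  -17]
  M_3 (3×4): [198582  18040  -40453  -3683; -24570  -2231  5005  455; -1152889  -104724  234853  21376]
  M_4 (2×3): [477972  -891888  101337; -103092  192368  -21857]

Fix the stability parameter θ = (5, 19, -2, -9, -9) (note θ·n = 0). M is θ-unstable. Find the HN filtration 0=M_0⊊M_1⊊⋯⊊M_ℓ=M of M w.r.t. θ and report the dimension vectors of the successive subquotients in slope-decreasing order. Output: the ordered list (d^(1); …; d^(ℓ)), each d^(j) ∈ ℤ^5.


Interval decomposition of M: I[1,1], I[1,3], I[1,4], I[3,4], I[3,5], I[5,5].
HN type (ℓ=6): μ^(1)=17/2; μ^(2)=5; μ^(3)=13/4; μ^(4)=-11/2; μ^(5)=-20/3; μ^(6)=-9

((0, 1, 1, 0, 0); (2, 0, 0, 0, 0); (1, 1, 1, 1, 0); (0, 0, 1, 1, 0); (0, 0, 1, 1, 1); (0, 0, 0, 0, 1))


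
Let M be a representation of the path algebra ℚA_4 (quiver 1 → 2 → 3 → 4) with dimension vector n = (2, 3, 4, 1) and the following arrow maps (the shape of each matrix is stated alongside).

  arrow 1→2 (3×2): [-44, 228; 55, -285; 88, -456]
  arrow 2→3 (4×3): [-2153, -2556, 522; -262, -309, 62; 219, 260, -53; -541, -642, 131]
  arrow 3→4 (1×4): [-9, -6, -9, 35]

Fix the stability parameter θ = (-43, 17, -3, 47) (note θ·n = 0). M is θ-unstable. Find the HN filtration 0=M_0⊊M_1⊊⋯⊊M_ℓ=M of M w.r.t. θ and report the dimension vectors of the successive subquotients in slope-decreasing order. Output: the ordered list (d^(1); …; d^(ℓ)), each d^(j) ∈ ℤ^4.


Barcode: M ≅ I[1,1], I[1,4], I[2,3]^2, I[3,3]. HN layers by μ_θ (4 steps, strictly decreasing):
  μ^(1)=47; μ^(2)=7; μ^(3)=-3; μ^(4)=-43

((0, 0, 0, 1); (0, 3, 3, 0); (0, 0, 1, 0); (2, 0, 0, 0))


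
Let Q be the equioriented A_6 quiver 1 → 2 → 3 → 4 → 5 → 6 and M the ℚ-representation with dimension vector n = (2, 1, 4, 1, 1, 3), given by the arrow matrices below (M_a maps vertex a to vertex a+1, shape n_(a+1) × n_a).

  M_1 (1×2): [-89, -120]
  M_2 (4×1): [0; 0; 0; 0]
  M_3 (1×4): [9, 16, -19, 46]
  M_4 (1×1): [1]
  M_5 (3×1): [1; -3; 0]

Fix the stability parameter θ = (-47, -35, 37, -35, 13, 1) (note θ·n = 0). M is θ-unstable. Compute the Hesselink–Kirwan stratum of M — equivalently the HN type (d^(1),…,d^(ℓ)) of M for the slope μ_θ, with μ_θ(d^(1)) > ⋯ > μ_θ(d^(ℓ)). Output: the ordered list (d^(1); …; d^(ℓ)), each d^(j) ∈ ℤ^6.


Via rank(M_{q-1}∘⋯∘M_p): M ≅ I[1,1], I[1,2], I[3,3]^3, I[3,6], I[6,6]^2.
μ_θ-semistable layers: μ^(1)=37; μ^(2)=7; μ^(3)=1; μ^(4)=-35; μ^(5)=-47

((0, 0, 3, 0, 0, 0); (0, 0, 0, 0, 1, 1); (0, 0, 1, 1, 0, 2); (0, 1, 0, 0, 0, 0); (2, 0, 0, 0, 0, 0))


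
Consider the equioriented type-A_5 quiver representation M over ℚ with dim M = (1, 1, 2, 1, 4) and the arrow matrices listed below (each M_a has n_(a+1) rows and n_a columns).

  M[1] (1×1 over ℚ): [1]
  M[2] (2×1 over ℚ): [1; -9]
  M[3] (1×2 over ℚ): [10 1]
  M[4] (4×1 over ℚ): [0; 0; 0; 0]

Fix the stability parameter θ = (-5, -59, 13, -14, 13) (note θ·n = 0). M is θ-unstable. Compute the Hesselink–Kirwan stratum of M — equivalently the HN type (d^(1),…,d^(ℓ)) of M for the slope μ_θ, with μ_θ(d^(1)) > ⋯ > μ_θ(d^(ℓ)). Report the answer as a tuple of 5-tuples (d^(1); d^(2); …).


Interval decomposition of M: I[1,4], I[3,3], I[5,5]^4.
HN type (ℓ=3): μ^(1)=13; μ^(2)=-1/2; μ^(3)=-32

((0, 0, 1, 0, 4); (0, 0, 1, 1, 0); (1, 1, 0, 0, 0))


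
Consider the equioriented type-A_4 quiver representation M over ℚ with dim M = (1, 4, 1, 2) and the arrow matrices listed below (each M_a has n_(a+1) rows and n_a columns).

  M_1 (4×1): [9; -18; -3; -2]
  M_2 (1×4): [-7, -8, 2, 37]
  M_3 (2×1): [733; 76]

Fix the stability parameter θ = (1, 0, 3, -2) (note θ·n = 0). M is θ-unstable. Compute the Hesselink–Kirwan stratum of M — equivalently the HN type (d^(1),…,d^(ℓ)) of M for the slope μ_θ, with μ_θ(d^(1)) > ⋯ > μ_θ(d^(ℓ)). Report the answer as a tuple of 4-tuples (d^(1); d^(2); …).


Interval decomposition of M: I[1,4], I[2,2]^3, I[4,4].
HN type (ℓ=3): μ^(1)=1/2; μ^(2)=0; μ^(3)=-2

((1, 1, 1, 1); (0, 3, 0, 0); (0, 0, 0, 1))


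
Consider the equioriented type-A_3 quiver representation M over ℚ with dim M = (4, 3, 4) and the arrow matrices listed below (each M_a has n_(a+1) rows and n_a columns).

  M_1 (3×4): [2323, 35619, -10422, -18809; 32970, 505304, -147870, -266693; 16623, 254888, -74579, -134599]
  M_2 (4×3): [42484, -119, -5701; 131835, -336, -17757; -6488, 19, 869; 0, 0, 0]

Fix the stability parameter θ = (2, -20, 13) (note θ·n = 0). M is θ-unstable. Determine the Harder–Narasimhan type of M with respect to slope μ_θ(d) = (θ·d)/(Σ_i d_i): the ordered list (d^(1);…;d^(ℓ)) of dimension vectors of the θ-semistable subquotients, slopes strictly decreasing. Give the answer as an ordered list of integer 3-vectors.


Barcode: M ≅ I[1,1], I[1,2], I[1,3]^2, I[3,3]^2. HN layers by μ_θ (3 steps, strictly decreasing):
  μ^(1)=13; μ^(2)=2; μ^(3)=-9

((0, 0, 4); (1, 0, 0); (3, 3, 0))


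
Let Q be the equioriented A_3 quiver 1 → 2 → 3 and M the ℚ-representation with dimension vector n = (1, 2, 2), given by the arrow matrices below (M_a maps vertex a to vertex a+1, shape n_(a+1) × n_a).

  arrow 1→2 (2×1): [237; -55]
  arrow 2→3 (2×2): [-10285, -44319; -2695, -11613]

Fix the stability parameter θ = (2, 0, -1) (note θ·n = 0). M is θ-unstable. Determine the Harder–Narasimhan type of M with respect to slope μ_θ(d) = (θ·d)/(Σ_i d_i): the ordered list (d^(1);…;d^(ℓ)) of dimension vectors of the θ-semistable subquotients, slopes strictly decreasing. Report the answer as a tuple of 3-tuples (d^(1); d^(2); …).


Via rank(M_{q-1}∘⋯∘M_p): M ≅ I[1,2], I[2,3], I[3,3].
μ_θ-semistable layers: μ^(1)=1; μ^(2)=-1/2; μ^(3)=-1

((1, 1, 0); (0, 1, 1); (0, 0, 1))


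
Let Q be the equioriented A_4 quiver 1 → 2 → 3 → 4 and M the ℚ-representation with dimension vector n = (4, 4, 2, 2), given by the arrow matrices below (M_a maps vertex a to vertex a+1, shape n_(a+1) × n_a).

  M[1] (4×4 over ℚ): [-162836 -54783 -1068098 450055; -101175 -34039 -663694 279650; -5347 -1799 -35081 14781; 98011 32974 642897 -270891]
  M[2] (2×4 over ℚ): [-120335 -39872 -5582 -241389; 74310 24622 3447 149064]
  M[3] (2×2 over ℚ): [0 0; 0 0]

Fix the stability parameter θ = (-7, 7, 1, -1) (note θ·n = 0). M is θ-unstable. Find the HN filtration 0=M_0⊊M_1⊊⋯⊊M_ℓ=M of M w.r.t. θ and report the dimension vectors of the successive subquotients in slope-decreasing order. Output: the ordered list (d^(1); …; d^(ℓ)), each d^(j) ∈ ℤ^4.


Interval decomposition of M: I[1,2]^2, I[1,3]^2, I[4,4]^2.
HN type (ℓ=4): μ^(1)=7; μ^(2)=4; μ^(3)=-1; μ^(4)=-7

((0, 2, 0, 0); (0, 2, 2, 0); (0, 0, 0, 2); (4, 0, 0, 0))


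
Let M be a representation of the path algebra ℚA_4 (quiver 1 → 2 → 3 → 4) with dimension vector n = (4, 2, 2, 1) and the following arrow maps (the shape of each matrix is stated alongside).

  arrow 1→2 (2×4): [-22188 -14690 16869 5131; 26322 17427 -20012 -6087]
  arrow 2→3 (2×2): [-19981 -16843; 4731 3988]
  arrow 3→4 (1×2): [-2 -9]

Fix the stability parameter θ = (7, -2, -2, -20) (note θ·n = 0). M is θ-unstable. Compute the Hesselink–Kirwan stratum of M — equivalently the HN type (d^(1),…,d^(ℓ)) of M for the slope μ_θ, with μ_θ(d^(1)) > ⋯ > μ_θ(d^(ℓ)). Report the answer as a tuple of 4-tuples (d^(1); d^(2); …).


Interval decomposition of M: I[1,1]^2, I[1,3], I[1,4].
HN type (ℓ=3): μ^(1)=7; μ^(2)=1; μ^(3)=-17/4

((2, 0, 0, 0); (1, 1, 1, 0); (1, 1, 1, 1))


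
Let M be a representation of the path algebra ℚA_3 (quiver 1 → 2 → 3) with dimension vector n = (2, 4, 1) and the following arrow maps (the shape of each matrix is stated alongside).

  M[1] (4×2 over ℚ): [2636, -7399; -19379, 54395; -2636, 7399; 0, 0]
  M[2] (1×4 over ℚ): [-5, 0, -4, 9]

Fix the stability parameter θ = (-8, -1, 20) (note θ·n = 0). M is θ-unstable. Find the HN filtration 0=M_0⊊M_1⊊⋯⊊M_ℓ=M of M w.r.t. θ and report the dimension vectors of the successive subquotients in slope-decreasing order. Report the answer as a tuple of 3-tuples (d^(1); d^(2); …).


Barcode: M ≅ I[1,2], I[1,3], I[2,2]^2. HN layers by μ_θ (3 steps, strictly decreasing):
  μ^(1)=20; μ^(2)=-1; μ^(3)=-8

((0, 0, 1); (0, 4, 0); (2, 0, 0))


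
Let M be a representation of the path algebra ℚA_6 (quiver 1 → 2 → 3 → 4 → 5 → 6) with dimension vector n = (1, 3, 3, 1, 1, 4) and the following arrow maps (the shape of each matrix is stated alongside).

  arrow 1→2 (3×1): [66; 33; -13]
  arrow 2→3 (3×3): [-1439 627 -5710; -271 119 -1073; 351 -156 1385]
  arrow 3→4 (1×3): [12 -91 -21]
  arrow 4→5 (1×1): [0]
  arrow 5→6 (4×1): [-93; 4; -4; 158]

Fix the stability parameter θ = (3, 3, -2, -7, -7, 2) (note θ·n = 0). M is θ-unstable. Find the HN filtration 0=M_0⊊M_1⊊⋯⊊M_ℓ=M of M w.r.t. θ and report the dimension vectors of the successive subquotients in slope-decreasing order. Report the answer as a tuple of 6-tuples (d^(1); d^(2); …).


Barcode: M ≅ I[1,4], I[2,3]^2, I[5,6], I[6,6]^3. HN layers by μ_θ (4 steps, strictly decreasing):
  μ^(1)=2; μ^(2)=1/2; μ^(3)=-3/4; μ^(4)=-7

((0, 0, 0, 0, 0, 4); (0, 2, 2, 0, 0, 0); (1, 1, 1, 1, 0, 0); (0, 0, 0, 0, 1, 0))


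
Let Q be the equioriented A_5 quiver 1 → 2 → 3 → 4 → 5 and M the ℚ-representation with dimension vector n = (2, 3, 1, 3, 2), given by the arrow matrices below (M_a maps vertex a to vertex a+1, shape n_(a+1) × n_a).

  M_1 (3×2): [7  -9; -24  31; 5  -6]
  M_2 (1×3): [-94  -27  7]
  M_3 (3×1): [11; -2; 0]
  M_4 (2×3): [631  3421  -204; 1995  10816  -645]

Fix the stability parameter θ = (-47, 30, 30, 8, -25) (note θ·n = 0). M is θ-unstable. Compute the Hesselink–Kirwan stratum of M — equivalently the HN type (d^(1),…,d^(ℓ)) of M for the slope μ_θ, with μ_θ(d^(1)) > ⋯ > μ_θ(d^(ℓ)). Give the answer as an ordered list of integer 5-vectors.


Barcode: M ≅ I[1,2], I[1,5], I[2,2], I[4,4], I[4,5]. HN layers by μ_θ (5 steps, strictly decreasing):
  μ^(1)=30; μ^(2)=43/4; μ^(3)=8; μ^(4)=-17/2; μ^(5)=-47

((0, 2, 0, 0, 0); (0, 1, 1, 1, 1); (0, 0, 0, 1, 0); (0, 0, 0, 1, 1); (2, 0, 0, 0, 0))


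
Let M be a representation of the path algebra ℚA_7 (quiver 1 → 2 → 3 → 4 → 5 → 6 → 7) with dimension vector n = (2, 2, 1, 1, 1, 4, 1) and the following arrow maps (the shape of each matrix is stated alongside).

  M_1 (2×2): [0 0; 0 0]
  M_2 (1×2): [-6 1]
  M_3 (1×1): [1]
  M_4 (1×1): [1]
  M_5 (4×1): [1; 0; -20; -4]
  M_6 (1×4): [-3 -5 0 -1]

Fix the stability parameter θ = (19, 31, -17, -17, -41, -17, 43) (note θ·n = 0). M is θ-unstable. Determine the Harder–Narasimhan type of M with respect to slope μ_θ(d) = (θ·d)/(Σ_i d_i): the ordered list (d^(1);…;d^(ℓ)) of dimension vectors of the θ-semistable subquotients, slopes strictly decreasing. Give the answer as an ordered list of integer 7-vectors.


Interval decomposition of M: I[1,1]^2, I[2,2], I[2,7], I[6,6]^3.
HN type (ℓ=5): μ^(1)=43; μ^(2)=31; μ^(3)=19; μ^(4)=-61/5; μ^(5)=-17

((0, 0, 0, 0, 0, 0, 1); (0, 1, 0, 0, 0, 0, 0); (2, 0, 0, 0, 0, 0, 0); (0, 1, 1, 1, 1, 1, 0); (0, 0, 0, 0, 0, 3, 0))


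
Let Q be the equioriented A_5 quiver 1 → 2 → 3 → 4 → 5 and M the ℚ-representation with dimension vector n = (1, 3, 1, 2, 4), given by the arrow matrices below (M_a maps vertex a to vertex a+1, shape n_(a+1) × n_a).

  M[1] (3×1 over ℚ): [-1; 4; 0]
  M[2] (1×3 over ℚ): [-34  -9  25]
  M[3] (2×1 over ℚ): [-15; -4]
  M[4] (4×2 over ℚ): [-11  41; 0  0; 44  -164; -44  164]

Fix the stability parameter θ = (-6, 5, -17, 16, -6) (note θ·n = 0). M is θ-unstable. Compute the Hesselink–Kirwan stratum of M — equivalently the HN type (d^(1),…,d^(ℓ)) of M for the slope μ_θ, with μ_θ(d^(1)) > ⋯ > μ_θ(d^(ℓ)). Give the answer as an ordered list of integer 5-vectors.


Barcode: M ≅ I[1,5], I[2,2]^2, I[4,4], I[5,5]^3. HN layers by μ_θ (3 steps, strictly decreasing):
  μ^(1)=16; μ^(2)=5; μ^(3)=-6

((0, 0, 0, 1, 0); (0, 2, 0, 1, 1); (1, 1, 1, 0, 3))


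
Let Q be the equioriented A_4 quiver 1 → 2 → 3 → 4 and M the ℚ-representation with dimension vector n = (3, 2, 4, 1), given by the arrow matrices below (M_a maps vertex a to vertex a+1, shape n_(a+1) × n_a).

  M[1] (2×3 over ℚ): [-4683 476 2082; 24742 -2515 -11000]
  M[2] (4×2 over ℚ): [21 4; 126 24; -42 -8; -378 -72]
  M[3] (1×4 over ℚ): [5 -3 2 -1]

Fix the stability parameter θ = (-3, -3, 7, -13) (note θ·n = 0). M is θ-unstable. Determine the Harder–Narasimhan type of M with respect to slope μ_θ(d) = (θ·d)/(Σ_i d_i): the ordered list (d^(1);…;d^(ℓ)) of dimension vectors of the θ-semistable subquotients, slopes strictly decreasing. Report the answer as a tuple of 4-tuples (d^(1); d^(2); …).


Interval decomposition of M: I[1,1], I[1,2], I[1,4], I[3,3]^3.
HN type (ℓ=2): μ^(1)=7; μ^(2)=-3

((0, 0, 3, 0); (3, 2, 1, 1))


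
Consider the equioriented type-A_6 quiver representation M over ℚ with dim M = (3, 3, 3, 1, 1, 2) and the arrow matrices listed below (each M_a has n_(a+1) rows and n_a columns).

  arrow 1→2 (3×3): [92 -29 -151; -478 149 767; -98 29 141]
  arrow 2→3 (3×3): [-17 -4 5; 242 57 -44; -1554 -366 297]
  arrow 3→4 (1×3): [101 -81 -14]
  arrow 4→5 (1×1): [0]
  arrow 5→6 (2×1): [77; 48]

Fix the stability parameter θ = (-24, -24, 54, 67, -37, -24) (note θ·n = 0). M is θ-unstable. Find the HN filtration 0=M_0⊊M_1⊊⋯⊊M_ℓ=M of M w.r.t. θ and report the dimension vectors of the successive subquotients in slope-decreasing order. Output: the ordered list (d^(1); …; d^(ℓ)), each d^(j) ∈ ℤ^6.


Barcode: M ≅ I[1,3]^2, I[1,4], I[5,6], I[6,6]. HN layers by μ_θ (4 steps, strictly decreasing):
  μ^(1)=67; μ^(2)=54; μ^(3)=-24; μ^(4)=-37

((0, 0, 0, 1, 0, 0); (0, 0, 3, 0, 0, 0); (3, 3, 0, 0, 0, 2); (0, 0, 0, 0, 1, 0))


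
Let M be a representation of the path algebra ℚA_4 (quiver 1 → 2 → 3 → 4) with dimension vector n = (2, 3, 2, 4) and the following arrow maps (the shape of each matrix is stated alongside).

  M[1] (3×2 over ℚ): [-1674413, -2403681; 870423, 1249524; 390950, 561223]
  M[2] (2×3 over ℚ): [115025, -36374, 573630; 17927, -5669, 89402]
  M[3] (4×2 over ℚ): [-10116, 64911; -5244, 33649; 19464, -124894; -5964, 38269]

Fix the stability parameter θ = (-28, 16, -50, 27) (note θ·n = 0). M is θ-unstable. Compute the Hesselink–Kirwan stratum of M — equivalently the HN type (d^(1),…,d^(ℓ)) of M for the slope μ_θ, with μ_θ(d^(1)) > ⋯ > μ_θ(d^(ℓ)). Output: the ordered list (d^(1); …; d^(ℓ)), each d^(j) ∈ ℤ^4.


Interval decomposition of M: I[1,3], I[1,4], I[2,2], I[4,4]^3.
HN type (ℓ=4): μ^(1)=27; μ^(2)=16; μ^(3)=-17; μ^(4)=-28

((0, 0, 0, 4); (0, 1, 0, 0); (0, 2, 2, 0); (2, 0, 0, 0))


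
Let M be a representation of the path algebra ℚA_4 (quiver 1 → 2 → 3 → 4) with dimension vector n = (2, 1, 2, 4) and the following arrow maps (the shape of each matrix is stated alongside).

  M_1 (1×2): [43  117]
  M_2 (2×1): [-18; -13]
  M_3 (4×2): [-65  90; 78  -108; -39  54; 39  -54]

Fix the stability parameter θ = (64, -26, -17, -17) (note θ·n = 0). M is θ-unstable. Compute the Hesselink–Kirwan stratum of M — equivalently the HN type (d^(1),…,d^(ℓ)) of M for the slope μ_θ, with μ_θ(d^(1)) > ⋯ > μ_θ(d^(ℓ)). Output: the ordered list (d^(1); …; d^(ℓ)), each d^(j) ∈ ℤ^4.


Barcode: M ≅ I[1,1], I[1,3], I[3,4], I[4,4]^3. HN layers by μ_θ (3 steps, strictly decreasing):
  μ^(1)=64; μ^(2)=7; μ^(3)=-17

((1, 0, 0, 0); (1, 1, 1, 0); (0, 0, 1, 4))


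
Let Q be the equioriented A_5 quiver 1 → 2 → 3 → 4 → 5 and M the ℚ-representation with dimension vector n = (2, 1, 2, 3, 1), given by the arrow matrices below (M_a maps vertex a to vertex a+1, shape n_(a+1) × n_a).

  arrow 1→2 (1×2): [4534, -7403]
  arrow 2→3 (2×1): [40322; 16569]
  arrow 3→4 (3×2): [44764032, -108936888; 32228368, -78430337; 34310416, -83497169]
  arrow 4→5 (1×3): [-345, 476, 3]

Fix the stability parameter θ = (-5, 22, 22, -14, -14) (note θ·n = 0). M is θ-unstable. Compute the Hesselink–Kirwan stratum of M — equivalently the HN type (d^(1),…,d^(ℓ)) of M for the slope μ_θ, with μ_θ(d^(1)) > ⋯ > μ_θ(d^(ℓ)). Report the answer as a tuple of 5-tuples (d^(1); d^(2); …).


Barcode: M ≅ I[1,1], I[1,5], I[3,3], I[4,4]^2. HN layers by μ_θ (4 steps, strictly decreasing):
  μ^(1)=22; μ^(2)=4; μ^(3)=-5; μ^(4)=-14

((0, 0, 1, 0, 0); (0, 1, 1, 1, 1); (2, 0, 0, 0, 0); (0, 0, 0, 2, 0))


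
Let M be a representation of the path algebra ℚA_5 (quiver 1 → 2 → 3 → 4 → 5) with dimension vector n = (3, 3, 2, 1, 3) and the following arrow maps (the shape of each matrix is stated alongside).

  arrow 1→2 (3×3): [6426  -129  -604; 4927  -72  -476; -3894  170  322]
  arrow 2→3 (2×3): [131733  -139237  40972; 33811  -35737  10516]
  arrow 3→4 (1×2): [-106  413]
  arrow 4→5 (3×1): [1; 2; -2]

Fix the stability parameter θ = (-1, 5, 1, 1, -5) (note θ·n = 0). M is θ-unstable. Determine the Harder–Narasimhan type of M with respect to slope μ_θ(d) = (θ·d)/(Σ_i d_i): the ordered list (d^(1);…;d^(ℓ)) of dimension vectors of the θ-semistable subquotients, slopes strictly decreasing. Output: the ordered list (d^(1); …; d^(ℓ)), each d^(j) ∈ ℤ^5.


Via rank(M_{q-1}∘⋯∘M_p): M ≅ I[1,2], I[1,3], I[1,5], I[5,5]^2.
μ_θ-semistable layers: μ^(1)=5; μ^(2)=3; μ^(3)=1/2; μ^(4)=-1; μ^(5)=-5

((0, 1, 0, 0, 0); (0, 1, 1, 0, 0); (0, 1, 1, 1, 1); (3, 0, 0, 0, 0); (0, 0, 0, 0, 2))


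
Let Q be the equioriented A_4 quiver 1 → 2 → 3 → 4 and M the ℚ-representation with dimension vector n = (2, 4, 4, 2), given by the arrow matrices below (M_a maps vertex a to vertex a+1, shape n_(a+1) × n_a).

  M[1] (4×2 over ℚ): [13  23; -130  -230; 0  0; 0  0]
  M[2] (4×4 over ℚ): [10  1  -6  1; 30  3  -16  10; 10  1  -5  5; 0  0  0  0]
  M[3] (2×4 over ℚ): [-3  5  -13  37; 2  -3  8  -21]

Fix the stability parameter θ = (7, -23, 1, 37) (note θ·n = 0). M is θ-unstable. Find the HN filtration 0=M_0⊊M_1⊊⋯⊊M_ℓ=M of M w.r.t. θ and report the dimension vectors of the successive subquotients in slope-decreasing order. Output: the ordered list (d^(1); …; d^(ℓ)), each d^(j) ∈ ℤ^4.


Barcode: M ≅ I[1,1], I[1,2], I[2,3], I[2,4]^2, I[3,3]. HN layers by μ_θ (5 steps, strictly decreasing):
  μ^(1)=37; μ^(2)=7; μ^(3)=1; μ^(4)=-8; μ^(5)=-23

((0, 0, 0, 2); (1, 0, 0, 0); (0, 0, 4, 0); (1, 1, 0, 0); (0, 3, 0, 0))


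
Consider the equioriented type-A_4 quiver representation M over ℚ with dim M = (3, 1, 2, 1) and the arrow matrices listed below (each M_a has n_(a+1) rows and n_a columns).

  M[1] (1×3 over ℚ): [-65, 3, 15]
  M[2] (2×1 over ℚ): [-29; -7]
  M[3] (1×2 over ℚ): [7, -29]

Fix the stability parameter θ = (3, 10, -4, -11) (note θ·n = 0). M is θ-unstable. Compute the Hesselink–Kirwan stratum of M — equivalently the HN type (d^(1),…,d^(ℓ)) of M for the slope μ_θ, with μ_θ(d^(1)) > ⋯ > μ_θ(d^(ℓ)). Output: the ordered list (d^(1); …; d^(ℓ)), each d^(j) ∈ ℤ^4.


Via rank(M_{q-1}∘⋯∘M_p): M ≅ I[1,1]^2, I[1,3], I[3,4].
μ_θ-semistable layers: μ^(1)=3; μ^(2)=-15/2

((3, 1, 1, 0); (0, 0, 1, 1))


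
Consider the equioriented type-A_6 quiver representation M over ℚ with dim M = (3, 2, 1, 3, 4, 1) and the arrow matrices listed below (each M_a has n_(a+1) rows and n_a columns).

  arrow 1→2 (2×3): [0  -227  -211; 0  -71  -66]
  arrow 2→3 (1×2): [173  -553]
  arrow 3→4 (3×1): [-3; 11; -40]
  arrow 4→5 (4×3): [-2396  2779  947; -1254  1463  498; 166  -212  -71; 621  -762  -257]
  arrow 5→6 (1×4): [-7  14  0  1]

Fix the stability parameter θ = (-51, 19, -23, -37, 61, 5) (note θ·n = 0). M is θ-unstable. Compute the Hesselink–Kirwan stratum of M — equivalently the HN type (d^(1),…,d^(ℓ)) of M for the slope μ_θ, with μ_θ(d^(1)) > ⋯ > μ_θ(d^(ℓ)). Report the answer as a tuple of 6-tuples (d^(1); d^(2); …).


Via rank(M_{q-1}∘⋯∘M_p): M ≅ I[1,1], I[1,2], I[1,6], I[4,5]^2, I[5,5].
μ_θ-semistable layers: μ^(1)=61; μ^(2)=33; μ^(3)=19; μ^(4)=-41/3; μ^(5)=-37; μ^(6)=-51

((0, 0, 0, 0, 3, 0); (0, 0, 0, 0, 1, 1); (0, 1, 0, 0, 0, 0); (0, 1, 1, 1, 0, 0); (0, 0, 0, 2, 0, 0); (3, 0, 0, 0, 0, 0))


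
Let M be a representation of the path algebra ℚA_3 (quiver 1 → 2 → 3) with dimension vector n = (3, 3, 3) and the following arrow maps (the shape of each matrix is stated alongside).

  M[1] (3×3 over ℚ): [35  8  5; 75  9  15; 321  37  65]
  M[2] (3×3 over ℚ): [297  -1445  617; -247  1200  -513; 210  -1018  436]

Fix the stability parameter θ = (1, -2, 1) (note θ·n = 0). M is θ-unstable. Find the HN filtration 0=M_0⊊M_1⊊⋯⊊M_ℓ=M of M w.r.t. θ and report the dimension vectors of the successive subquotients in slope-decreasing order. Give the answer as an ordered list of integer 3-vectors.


Via rank(M_{q-1}∘⋯∘M_p): M ≅ I[1,1], I[1,3]^2, I[2,3].
μ_θ-semistable layers: μ^(1)=1; μ^(2)=-1/2; μ^(3)=-2

((1, 0, 3); (2, 2, 0); (0, 1, 0))


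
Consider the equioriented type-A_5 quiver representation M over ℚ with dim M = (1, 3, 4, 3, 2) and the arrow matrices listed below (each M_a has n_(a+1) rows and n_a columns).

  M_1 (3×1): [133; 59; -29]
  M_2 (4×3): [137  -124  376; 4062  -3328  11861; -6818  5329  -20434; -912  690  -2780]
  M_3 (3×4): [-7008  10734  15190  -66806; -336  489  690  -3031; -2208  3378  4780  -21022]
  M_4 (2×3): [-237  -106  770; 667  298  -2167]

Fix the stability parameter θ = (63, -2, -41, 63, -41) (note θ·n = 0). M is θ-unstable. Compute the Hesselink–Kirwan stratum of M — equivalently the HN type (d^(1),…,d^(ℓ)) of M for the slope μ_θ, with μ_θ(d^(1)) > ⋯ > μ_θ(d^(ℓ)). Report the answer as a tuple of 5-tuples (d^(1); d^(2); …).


Barcode: M ≅ I[1,5], I[2,3], I[2,5], I[3,3], I[4,4]. HN layers by μ_θ (5 steps, strictly decreasing):
  μ^(1)=63; μ^(2)=11; μ^(3)=20/3; μ^(4)=-43/2; μ^(5)=-41

((0, 0, 0, 1, 0); (0, 0, 0, 2, 2); (1, 1, 1, 0, 0); (0, 2, 2, 0, 0); (0, 0, 1, 0, 0))


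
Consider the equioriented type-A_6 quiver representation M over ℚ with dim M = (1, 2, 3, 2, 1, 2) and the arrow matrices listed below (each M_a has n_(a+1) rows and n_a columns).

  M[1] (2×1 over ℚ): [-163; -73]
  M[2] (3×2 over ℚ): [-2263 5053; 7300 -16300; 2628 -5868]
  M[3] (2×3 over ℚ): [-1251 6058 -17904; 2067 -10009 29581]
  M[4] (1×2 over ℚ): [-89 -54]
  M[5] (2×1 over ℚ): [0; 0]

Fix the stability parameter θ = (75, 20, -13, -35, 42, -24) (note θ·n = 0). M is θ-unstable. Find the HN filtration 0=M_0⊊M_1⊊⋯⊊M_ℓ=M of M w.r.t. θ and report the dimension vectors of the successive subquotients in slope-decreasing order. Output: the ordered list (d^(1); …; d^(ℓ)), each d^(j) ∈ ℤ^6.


Interval decomposition of M: I[1,2], I[2,5], I[3,3], I[3,4], I[6,6]^2.
HN type (ℓ=5): μ^(1)=95/2; μ^(2)=42; μ^(3)=-28/3; μ^(4)=-13; μ^(5)=-24

((1, 1, 0, 0, 0, 0); (0, 0, 0, 0, 1, 0); (0, 1, 1, 1, 0, 0); (0, 0, 1, 0, 0, 0); (0, 0, 1, 1, 0, 2))


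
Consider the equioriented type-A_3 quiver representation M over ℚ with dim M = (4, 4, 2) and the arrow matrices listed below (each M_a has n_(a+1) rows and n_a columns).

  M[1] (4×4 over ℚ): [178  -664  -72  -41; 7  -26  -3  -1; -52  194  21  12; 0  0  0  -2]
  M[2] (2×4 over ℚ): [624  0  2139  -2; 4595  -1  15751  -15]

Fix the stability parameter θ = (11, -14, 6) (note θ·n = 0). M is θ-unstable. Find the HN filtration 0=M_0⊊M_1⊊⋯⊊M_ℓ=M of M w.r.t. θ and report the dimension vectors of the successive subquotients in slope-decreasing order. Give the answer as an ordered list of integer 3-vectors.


Interval decomposition of M: I[1,1], I[1,2], I[1,3]^2, I[2,2].
HN type (ℓ=4): μ^(1)=11; μ^(2)=6; μ^(3)=-3/2; μ^(4)=-14

((1, 0, 0); (0, 0, 2); (3, 3, 0); (0, 1, 0))


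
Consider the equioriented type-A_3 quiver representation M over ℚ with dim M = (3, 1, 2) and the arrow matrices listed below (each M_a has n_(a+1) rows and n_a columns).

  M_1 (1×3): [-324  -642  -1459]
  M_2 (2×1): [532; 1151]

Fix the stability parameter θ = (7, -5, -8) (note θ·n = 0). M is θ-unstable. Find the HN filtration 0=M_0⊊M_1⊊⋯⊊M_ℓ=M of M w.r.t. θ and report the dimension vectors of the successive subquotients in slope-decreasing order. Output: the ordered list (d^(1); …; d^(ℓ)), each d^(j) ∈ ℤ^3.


Via rank(M_{q-1}∘⋯∘M_p): M ≅ I[1,1]^2, I[1,3], I[3,3].
μ_θ-semistable layers: μ^(1)=7; μ^(2)=-2; μ^(3)=-8

((2, 0, 0); (1, 1, 1); (0, 0, 1))


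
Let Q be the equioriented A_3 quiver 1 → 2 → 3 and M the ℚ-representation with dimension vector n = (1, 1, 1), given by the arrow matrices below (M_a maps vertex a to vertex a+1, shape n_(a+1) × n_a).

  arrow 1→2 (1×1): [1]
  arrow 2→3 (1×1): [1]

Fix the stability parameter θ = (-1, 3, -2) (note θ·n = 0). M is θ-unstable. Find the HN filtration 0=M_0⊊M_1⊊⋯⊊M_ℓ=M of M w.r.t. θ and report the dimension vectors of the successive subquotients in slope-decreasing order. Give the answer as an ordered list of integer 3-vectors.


Interval decomposition of M: I[1,3].
HN type (ℓ=2): μ^(1)=1/2; μ^(2)=-1

((0, 1, 1); (1, 0, 0))


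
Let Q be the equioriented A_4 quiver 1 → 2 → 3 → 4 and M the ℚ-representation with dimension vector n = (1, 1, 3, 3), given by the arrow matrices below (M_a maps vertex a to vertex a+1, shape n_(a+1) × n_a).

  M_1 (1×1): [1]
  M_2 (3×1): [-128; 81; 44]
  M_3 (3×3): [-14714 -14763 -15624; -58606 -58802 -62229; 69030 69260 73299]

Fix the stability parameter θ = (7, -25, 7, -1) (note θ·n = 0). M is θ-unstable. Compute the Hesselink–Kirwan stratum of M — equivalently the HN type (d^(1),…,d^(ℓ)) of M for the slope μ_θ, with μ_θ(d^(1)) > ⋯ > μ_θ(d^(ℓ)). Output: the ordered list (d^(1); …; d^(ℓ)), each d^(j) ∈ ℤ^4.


Barcode: M ≅ I[1,4], I[3,3], I[3,4], I[4,4]. HN layers by μ_θ (4 steps, strictly decreasing):
  μ^(1)=7; μ^(2)=3; μ^(3)=-1; μ^(4)=-9

((0, 0, 1, 0); (0, 0, 2, 2); (0, 0, 0, 1); (1, 1, 0, 0))


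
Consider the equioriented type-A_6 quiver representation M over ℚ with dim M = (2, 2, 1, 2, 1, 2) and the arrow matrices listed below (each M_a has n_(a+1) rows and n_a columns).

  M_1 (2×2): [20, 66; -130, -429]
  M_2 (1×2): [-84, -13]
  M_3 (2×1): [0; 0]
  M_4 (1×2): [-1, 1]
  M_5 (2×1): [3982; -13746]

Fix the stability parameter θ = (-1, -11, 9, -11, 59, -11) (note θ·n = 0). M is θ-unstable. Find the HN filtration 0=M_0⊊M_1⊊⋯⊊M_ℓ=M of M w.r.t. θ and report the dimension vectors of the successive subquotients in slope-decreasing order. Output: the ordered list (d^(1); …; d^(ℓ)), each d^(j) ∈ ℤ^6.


Via rank(M_{q-1}∘⋯∘M_p): M ≅ I[1,1], I[1,3], I[2,2], I[4,4], I[4,6], I[6,6].
μ_θ-semistable layers: μ^(1)=24; μ^(2)=9; μ^(3)=-1; μ^(4)=-6; μ^(5)=-11

((0, 0, 0, 0, 1, 1); (0, 0, 1, 0, 0, 0); (1, 0, 0, 0, 0, 0); (1, 1, 0, 0, 0, 0); (0, 1, 0, 2, 0, 1))


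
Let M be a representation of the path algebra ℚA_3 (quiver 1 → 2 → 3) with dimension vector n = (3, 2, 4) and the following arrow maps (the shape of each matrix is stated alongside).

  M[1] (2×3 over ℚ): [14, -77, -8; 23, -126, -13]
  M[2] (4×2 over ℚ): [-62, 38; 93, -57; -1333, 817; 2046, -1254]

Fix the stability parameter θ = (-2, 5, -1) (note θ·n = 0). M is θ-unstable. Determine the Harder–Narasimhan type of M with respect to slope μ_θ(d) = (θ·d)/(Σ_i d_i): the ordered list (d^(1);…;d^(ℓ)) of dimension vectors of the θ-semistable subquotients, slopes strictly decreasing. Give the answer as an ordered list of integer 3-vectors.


Interval decomposition of M: I[1,1], I[1,2], I[1,3], I[3,3]^3.
HN type (ℓ=4): μ^(1)=5; μ^(2)=2; μ^(3)=-1; μ^(4)=-2

((0, 1, 0); (0, 1, 1); (0, 0, 3); (3, 0, 0))


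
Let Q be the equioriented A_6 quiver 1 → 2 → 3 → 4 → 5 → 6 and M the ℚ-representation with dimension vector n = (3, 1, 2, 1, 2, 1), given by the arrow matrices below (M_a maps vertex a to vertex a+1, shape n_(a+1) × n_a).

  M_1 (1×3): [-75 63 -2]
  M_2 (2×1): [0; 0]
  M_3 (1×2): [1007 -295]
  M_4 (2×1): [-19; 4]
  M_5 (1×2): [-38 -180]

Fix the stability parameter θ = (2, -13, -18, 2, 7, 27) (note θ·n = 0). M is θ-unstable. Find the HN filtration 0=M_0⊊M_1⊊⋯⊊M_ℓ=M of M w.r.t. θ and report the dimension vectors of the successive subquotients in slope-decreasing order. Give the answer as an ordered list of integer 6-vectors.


Via rank(M_{q-1}∘⋯∘M_p): M ≅ I[1,1]^2, I[1,2], I[3,3], I[3,6], I[5,5].
μ_θ-semistable layers: μ^(1)=27; μ^(2)=7; μ^(3)=2; μ^(4)=-11/2; μ^(5)=-18

((0, 0, 0, 0, 0, 1); (0, 0, 0, 0, 2, 0); (2, 0, 0, 1, 0, 0); (1, 1, 0, 0, 0, 0); (0, 0, 2, 0, 0, 0))


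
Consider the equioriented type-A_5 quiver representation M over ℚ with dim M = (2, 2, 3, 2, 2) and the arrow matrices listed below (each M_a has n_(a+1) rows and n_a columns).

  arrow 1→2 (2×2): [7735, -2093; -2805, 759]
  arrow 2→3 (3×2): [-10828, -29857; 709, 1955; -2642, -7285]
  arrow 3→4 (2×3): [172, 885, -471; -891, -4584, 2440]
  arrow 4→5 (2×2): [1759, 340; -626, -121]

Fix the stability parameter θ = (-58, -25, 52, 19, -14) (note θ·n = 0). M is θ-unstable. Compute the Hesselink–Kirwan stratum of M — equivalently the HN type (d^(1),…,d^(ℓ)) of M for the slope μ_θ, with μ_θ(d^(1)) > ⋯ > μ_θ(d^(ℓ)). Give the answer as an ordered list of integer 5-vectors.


Via rank(M_{q-1}∘⋯∘M_p): M ≅ I[1,1], I[1,5], I[2,5], I[3,3].
μ_θ-semistable layers: μ^(1)=52; μ^(2)=19; μ^(3)=-25; μ^(4)=-58

((0, 0, 1, 0, 0); (0, 0, 2, 2, 2); (0, 2, 0, 0, 0); (2, 0, 0, 0, 0))


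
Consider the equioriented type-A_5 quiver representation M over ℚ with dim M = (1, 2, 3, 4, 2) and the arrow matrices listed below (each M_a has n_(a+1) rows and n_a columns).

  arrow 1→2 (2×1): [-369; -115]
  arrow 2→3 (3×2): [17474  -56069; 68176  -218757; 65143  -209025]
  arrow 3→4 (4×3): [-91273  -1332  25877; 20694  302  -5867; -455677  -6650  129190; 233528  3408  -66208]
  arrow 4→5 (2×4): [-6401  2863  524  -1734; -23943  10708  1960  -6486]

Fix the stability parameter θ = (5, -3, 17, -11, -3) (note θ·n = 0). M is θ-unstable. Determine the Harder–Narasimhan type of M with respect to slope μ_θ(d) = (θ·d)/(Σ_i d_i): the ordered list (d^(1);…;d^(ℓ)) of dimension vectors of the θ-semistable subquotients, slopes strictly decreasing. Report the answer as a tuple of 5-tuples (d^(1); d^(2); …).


Via rank(M_{q-1}∘⋯∘M_p): M ≅ I[1,5], I[2,5], I[3,3], I[4,4]^2.
μ_θ-semistable layers: μ^(1)=17; μ^(2)=1; μ^(3)=-3; μ^(4)=-11

((0, 0, 1, 0, 0); (1, 1, 2, 2, 2); (0, 1, 0, 0, 0); (0, 0, 0, 2, 0))


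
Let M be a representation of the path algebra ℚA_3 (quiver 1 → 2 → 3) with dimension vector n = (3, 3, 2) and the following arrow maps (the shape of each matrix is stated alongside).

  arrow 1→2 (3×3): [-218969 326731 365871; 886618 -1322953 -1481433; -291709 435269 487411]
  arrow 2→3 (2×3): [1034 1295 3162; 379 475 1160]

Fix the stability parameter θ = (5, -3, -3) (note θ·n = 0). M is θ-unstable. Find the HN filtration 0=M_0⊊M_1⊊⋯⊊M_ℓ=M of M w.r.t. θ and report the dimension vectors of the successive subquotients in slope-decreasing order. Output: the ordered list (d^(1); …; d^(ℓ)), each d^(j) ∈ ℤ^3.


Via rank(M_{q-1}∘⋯∘M_p): M ≅ I[1,2], I[1,3]^2.
μ_θ-semistable layers: μ^(1)=1; μ^(2)=-1/3

((1, 1, 0); (2, 2, 2))


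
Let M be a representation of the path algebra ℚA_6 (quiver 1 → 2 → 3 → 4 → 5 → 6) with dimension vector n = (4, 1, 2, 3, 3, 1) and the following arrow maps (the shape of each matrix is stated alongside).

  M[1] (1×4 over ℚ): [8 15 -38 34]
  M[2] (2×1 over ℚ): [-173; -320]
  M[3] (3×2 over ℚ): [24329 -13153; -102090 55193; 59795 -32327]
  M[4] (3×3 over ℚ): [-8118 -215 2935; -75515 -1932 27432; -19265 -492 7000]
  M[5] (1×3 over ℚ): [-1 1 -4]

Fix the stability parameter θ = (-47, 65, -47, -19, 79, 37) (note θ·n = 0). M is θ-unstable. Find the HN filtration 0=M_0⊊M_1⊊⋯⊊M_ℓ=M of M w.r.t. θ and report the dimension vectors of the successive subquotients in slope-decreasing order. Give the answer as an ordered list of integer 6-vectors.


Via rank(M_{q-1}∘⋯∘M_p): M ≅ I[1,1]^3, I[1,6], I[3,5], I[4,5].
μ_θ-semistable layers: μ^(1)=79; μ^(2)=58; μ^(3)=-1/3; μ^(4)=-19; μ^(5)=-47

((0, 0, 0, 0, 2, 0); (0, 0, 0, 0, 1, 1); (0, 1, 1, 1, 0, 0); (0, 0, 0, 2, 0, 0); (4, 0, 1, 0, 0, 0))


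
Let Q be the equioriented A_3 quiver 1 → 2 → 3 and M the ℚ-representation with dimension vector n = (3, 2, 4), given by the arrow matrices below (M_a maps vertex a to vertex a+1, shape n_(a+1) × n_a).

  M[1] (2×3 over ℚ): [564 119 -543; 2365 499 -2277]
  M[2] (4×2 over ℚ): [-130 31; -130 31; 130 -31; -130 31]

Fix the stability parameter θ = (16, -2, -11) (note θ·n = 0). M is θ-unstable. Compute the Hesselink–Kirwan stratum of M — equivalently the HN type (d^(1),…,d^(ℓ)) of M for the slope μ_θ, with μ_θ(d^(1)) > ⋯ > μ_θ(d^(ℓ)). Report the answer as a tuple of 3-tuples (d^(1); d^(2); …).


Barcode: M ≅ I[1,1], I[1,2], I[1,3], I[3,3]^3. HN layers by μ_θ (4 steps, strictly decreasing):
  μ^(1)=16; μ^(2)=7; μ^(3)=1; μ^(4)=-11

((1, 0, 0); (1, 1, 0); (1, 1, 1); (0, 0, 3))


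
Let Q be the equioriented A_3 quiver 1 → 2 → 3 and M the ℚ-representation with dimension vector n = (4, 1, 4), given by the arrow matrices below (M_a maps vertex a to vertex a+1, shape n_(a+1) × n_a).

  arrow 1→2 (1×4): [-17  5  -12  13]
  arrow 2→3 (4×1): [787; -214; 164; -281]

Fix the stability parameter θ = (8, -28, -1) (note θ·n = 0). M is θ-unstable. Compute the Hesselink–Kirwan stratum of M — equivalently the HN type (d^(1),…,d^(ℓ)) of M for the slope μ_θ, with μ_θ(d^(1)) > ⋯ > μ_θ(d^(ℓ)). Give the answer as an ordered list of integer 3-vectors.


Via rank(M_{q-1}∘⋯∘M_p): M ≅ I[1,1]^3, I[1,3], I[3,3]^3.
μ_θ-semistable layers: μ^(1)=8; μ^(2)=-1; μ^(3)=-10

((3, 0, 0); (0, 0, 4); (1, 1, 0))


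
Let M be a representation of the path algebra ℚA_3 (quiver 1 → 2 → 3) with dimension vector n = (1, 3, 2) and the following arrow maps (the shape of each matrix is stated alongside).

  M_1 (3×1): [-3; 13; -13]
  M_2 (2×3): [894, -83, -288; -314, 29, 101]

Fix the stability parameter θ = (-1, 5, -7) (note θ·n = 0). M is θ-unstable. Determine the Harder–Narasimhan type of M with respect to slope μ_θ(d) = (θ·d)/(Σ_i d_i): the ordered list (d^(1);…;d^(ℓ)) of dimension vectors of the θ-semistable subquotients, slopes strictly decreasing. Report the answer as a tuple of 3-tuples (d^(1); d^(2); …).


Interval decomposition of M: I[1,3], I[2,2], I[2,3].
HN type (ℓ=2): μ^(1)=5; μ^(2)=-1

((0, 1, 0); (1, 2, 2))


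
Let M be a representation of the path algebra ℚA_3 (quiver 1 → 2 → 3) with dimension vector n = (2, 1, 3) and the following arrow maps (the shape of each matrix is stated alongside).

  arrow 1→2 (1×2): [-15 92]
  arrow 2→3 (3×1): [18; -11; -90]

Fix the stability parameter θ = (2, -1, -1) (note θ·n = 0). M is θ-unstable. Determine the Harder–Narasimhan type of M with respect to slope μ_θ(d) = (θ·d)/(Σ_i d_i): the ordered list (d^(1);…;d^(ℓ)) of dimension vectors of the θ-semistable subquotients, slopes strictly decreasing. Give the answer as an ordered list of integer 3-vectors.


Via rank(M_{q-1}∘⋯∘M_p): M ≅ I[1,1], I[1,3], I[3,3]^2.
μ_θ-semistable layers: μ^(1)=2; μ^(2)=0; μ^(3)=-1

((1, 0, 0); (1, 1, 1); (0, 0, 2))


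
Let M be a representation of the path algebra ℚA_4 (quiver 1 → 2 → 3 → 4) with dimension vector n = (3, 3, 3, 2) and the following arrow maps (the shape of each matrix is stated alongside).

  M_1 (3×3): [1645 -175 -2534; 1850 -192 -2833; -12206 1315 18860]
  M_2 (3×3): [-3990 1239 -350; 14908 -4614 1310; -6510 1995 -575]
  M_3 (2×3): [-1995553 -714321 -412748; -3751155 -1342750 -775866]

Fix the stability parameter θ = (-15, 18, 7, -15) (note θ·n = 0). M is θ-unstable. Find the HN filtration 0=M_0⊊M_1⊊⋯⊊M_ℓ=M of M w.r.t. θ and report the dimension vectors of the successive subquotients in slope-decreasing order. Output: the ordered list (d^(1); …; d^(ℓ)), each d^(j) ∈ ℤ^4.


Barcode: M ≅ I[1,2], I[1,3], I[1,4], I[3,4]. HN layers by μ_θ (5 steps, strictly decreasing):
  μ^(1)=18; μ^(2)=25/2; μ^(3)=10/3; μ^(4)=-4; μ^(5)=-15

((0, 1, 0, 0); (0, 1, 1, 0); (0, 1, 1, 1); (0, 0, 1, 1); (3, 0, 0, 0))


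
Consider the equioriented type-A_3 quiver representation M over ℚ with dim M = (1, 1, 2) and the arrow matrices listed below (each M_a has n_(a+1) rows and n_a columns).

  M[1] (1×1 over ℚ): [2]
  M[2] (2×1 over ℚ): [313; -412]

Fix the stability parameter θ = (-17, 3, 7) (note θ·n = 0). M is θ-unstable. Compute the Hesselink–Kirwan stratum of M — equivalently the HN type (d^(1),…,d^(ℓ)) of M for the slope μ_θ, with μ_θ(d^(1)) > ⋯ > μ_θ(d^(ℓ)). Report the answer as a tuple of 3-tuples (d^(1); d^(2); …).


Via rank(M_{q-1}∘⋯∘M_p): M ≅ I[1,3], I[3,3].
μ_θ-semistable layers: μ^(1)=7; μ^(2)=3; μ^(3)=-17

((0, 0, 2); (0, 1, 0); (1, 0, 0))
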